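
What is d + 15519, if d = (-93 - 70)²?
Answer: 42088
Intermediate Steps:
d = 26569 (d = (-163)² = 26569)
d + 15519 = 26569 + 15519 = 42088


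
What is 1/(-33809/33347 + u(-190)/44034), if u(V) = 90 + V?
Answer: -734200899/746040103 ≈ -0.98413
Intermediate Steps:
1/(-33809/33347 + u(-190)/44034) = 1/(-33809/33347 + (90 - 190)/44034) = 1/(-33809*1/33347 - 100*1/44034) = 1/(-33809/33347 - 50/22017) = 1/(-746040103/734200899) = -734200899/746040103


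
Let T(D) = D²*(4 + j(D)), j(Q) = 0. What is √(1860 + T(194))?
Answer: 2*√38101 ≈ 390.39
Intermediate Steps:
T(D) = 4*D² (T(D) = D²*(4 + 0) = D²*4 = 4*D²)
√(1860 + T(194)) = √(1860 + 4*194²) = √(1860 + 4*37636) = √(1860 + 150544) = √152404 = 2*√38101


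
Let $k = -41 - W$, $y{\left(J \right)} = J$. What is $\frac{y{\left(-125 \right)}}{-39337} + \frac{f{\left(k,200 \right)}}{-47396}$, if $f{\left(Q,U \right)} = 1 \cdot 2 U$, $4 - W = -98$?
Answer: $- \frac{2452575}{466104113} \approx -0.0052619$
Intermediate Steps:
$W = 102$ ($W = 4 - -98 = 4 + 98 = 102$)
$k = -143$ ($k = -41 - 102 = -143$)
$f{\left(Q,U \right)} = 2 U$
$\frac{y{\left(-125 \right)}}{-39337} + \frac{f{\left(k,200 \right)}}{-47396} = - \frac{125}{-39337} + \frac{2 \cdot 200}{-47396} = \left(-125\right) \left(- \frac{1}{39337}\right) + 400 \left(- \frac{1}{47396}\right) = \frac{125}{39337} - \frac{100}{11849} = - \frac{2452575}{466104113}$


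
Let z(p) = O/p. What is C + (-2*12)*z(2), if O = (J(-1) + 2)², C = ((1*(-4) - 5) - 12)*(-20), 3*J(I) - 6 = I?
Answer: 776/3 ≈ 258.67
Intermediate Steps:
J(I) = 2 + I/3
C = 420 (C = ((-4 - 5) - 12)*(-20) = (-9 - 12)*(-20) = -21*(-20) = 420)
O = 121/9 (O = ((2 + (⅓)*(-1)) + 2)² = ((2 - ⅓) + 2)² = (5/3 + 2)² = (11/3)² = 121/9 ≈ 13.444)
z(p) = 121/(9*p)
C + (-2*12)*z(2) = 420 + (-2*12)*((121/9)/2) = 420 - 968/(3*2) = 420 - 24*121/18 = 420 - 484/3 = 776/3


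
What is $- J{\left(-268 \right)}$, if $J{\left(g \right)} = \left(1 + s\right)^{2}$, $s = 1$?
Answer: $-4$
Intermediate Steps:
$J{\left(g \right)} = 4$ ($J{\left(g \right)} = \left(1 + 1\right)^{2} = 2^{2} = 4$)
$- J{\left(-268 \right)} = \left(-1\right) 4 = -4$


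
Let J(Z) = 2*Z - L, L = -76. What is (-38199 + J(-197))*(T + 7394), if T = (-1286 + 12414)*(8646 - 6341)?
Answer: -988247385378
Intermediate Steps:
J(Z) = 76 + 2*Z (J(Z) = 2*Z - 1*(-76) = 2*Z + 76 = 76 + 2*Z)
T = 25650040 (T = 11128*2305 = 25650040)
(-38199 + J(-197))*(T + 7394) = (-38199 + (76 + 2*(-197)))*(25650040 + 7394) = (-38199 + (76 - 394))*25657434 = (-38199 - 318)*25657434 = -38517*25657434 = -988247385378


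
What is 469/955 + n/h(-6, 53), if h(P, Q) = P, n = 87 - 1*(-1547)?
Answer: -778828/2865 ≈ -271.84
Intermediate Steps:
n = 1634 (n = 87 + 1547 = 1634)
469/955 + n/h(-6, 53) = 469/955 + 1634/(-6) = 469*(1/955) + 1634*(-⅙) = 469/955 - 817/3 = -778828/2865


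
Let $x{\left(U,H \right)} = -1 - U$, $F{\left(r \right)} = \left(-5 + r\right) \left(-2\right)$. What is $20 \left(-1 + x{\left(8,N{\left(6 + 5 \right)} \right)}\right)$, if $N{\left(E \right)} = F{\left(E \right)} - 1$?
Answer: $-200$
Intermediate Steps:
$F{\left(r \right)} = 10 - 2 r$
$N{\left(E \right)} = 9 - 2 E$ ($N{\left(E \right)} = \left(10 - 2 E\right) - 1 = 9 - 2 E$)
$20 \left(-1 + x{\left(8,N{\left(6 + 5 \right)} \right)}\right) = 20 \left(-1 - 9\right) = 20 \left(-10\right) = -200$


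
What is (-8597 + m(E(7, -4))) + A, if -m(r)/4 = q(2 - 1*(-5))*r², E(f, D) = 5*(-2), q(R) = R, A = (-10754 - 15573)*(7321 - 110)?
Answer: -189855394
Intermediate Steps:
A = -189843997 (A = -26327*7211 = -189843997)
E(f, D) = -10
m(r) = -28*r² (m(r) = -4*(2 - 1*(-5))*r² = -4*(2 + 5)*r² = -28*r²)
(-8597 + m(E(7, -4))) + A = (-8597 - 28*(-10)²) - 189843997 = (-8597 - 28*100) - 189843997 = (-8597 - 2800) - 189843997 = -11397 - 189843997 = -189855394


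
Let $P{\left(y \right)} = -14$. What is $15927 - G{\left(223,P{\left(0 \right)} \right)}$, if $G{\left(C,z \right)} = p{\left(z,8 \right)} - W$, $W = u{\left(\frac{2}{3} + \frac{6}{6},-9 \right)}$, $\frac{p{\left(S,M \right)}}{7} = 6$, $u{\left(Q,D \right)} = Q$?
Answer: $\frac{47660}{3} \approx 15887.0$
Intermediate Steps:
$p{\left(S,M \right)} = 42$ ($p{\left(S,M \right)} = 7 \cdot 6 = 42$)
$W = \frac{5}{3}$ ($W = \frac{2}{3} + \frac{6}{6} = 2 \cdot \frac{1}{3} + 6 \cdot \frac{1}{6} = \frac{2}{3} + 1 = \frac{5}{3} \approx 1.6667$)
$G{\left(C,z \right)} = \frac{121}{3}$ ($G{\left(C,z \right)} = 42 - \frac{5}{3} = \frac{121}{3}$)
$15927 - G{\left(223,P{\left(0 \right)} \right)} = 15927 - \frac{121}{3} = \frac{47660}{3}$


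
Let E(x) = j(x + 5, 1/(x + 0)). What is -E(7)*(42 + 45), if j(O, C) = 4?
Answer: -348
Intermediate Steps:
E(x) = 4
-E(7)*(42 + 45) = -4*(42 + 45) = -4*87 = -1*348 = -348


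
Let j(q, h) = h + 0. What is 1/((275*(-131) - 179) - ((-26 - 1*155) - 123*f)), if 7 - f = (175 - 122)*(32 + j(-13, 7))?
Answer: -1/289403 ≈ -3.4554e-6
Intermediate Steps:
j(q, h) = h
f = -2060 (f = 7 - (175 - 122)*(32 + 7) = 7 - 53*39 = 7 - 1*2067 = 7 - 2067 = -2060)
1/((275*(-131) - 179) - ((-26 - 1*155) - 123*f)) = 1/((275*(-131) - 179) - ((-26 - 1*155) - 123*(-2060))) = 1/((-36025 - 179) - ((-26 - 155) + 253380)) = 1/(-36204 - (-181 + 253380)) = 1/(-36204 - 1*253199) = 1/(-36204 - 253199) = 1/(-289403) = -1/289403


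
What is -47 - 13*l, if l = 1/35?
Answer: -1658/35 ≈ -47.371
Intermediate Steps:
l = 1/35 ≈ 0.028571
-47 - 13*l = -47 - 13*1/35 = -47 - 13/35 = -1658/35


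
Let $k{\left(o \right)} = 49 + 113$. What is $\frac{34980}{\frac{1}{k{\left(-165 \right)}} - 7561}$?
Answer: $- \frac{5666760}{1224881} \approx -4.6264$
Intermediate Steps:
$k{\left(o \right)} = 162$
$\frac{34980}{\frac{1}{k{\left(-165 \right)}} - 7561} = \frac{34980}{\frac{1}{162} - 7561} = \frac{34980}{- \frac{1224881}{162}} = 34980 \left(- \frac{162}{1224881}\right) = - \frac{5666760}{1224881}$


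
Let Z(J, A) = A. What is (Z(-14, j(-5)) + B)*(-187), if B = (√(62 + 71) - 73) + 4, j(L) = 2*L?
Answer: 14773 - 187*√133 ≈ 12616.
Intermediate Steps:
B = -69 + √133 (B = (√133 - 73) + 4 = (-73 + √133) + 4 = -69 + √133 ≈ -57.467)
(Z(-14, j(-5)) + B)*(-187) = (2*(-5) + (-69 + √133))*(-187) = (-10 + (-69 + √133))*(-187) = (-79 + √133)*(-187) = 14773 - 187*√133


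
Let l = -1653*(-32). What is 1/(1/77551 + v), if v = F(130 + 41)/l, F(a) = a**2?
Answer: 71967328/39784591 ≈ 1.8089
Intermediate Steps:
l = 52896
v = 513/928 (v = (130 + 41)**2/52896 = 171**2*(1/52896) = 29241*(1/52896) = 513/928 ≈ 0.55280)
1/(1/77551 + v) = 1/(1/77551 + 513/928) = 1/(39784591/71967328) = 71967328/39784591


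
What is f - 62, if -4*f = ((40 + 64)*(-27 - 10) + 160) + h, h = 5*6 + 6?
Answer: 851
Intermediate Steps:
h = 36 (h = 30 + 6 = 36)
f = 913 (f = -(((40 + 64)*(-27 - 10) + 160) + 36)/4 = -((104*(-37) + 160) + 36)/4 = -((-3848 + 160) + 36)/4 = -(-3688 + 36)/4 = -¼*(-3652) = 913)
f - 62 = 913 - 62 = 851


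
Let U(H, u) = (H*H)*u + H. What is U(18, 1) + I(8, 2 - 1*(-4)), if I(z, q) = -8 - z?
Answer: 326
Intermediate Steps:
U(H, u) = H + u*H**2 (U(H, u) = H**2*u + H = u*H**2 + H = H + u*H**2)
U(18, 1) + I(8, 2 - 1*(-4)) = 18*(1 + 18*1) + (-8 - 1*8) = 18*(1 + 18) + (-8 - 8) = 18*19 - 16 = 342 - 16 = 326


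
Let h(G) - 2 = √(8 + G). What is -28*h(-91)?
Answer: -56 - 28*I*√83 ≈ -56.0 - 255.09*I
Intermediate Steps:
h(G) = 2 + √(8 + G)
-28*h(-91) = -28*(2 + √(8 - 91)) = -28*(2 + √(-83)) = -28*(2 + I*√83) = -56 - 28*I*√83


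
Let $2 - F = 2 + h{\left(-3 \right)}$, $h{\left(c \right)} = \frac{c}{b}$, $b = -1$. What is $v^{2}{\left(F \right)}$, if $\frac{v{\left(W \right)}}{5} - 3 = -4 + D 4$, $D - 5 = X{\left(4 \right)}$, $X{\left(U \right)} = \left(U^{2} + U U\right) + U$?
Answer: $664225$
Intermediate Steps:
$X{\left(U \right)} = U + 2 U^{2}$ ($X{\left(U \right)} = \left(U^{2} + U^{2}\right) + U = 2 U^{2} + U = U + 2 U^{2}$)
$h{\left(c \right)} = - c$ ($h{\left(c \right)} = \frac{c}{-1} = c \left(-1\right) = - c$)
$D = 41$ ($D = 5 + 4 \left(1 + 2 \cdot 4\right) = 5 + 4 \left(1 + 8\right) = 5 + 4 \cdot 9 = 5 + 36 = 41$)
$F = -3$ ($F = 2 - \left(2 - -3\right) = 2 - \left(2 + 3\right) = 2 - 5 = -3$)
$v{\left(W \right)} = 815$ ($v{\left(W \right)} = 15 + 5 \left(-4 + 41 \cdot 4\right) = 15 + 5 \left(-4 + 164\right) = 15 + 5 \cdot 160 = 15 + 800 = 815$)
$v^{2}{\left(F \right)} = 815^{2} = 664225$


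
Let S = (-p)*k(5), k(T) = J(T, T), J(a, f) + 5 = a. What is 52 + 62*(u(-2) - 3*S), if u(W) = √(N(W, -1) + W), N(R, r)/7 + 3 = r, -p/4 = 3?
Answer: 52 + 62*I*√30 ≈ 52.0 + 339.59*I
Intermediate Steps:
p = -12 (p = -4*3 = -12)
N(R, r) = -21 + 7*r
J(a, f) = -5 + a
u(W) = √(-28 + W) (u(W) = √((-21 + 7*(-1)) + W) = √((-21 - 7) + W) = √(-28 + W))
k(T) = -5 + T
S = 0 (S = (-1*(-12))*(-5 + 5) = 12*0 = 0)
52 + 62*(u(-2) - 3*S) = 52 + 62*(√(-28 - 2) - 3*0) = 52 + 62*(√(-30) + 0) = 52 + 62*(I*√30 + 0) = 52 + 62*(I*√30) = 52 + 62*I*√30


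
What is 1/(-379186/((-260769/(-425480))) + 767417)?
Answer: 260769/38782504393 ≈ 6.7239e-6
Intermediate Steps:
1/(-379186/((-260769/(-425480))) + 767417) = 1/(-379186/((-260769*(-1/425480))) + 767417) = 1/(-379186/260769/425480 + 767417) = 1/(-379186*425480/260769 + 767417) = 1/(-161336059280/260769 + 767417) = 1/(38782504393/260769) = 260769/38782504393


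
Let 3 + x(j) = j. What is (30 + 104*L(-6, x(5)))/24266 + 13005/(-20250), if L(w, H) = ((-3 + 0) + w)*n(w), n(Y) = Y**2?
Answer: -11081287/5459850 ≈ -2.0296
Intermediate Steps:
x(j) = -3 + j
L(w, H) = w**2*(-3 + w) (L(w, H) = ((-3 + 0) + w)*w**2 = (-3 + w)*w**2 = w**2*(-3 + w))
(30 + 104*L(-6, x(5)))/24266 + 13005/(-20250) = (30 + 104*((-6)**2*(-3 - 6)))/24266 + 13005/(-20250) = (30 + 104*(36*(-9)))*(1/24266) + 13005*(-1/20250) = (30 + 104*(-324))*(1/24266) - 289/450 = (30 - 33696)*(1/24266) - 289/450 = -33666*1/24266 - 289/450 = -16833/12133 - 289/450 = -11081287/5459850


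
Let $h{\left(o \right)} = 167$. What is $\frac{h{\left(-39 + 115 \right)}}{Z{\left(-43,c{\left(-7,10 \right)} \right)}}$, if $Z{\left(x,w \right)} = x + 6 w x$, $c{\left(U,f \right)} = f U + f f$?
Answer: $- \frac{167}{7783} \approx -0.021457$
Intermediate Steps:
$c{\left(U,f \right)} = f^{2} + U f$ ($c{\left(U,f \right)} = U f + f^{2} = f^{2} + U f$)
$Z{\left(x,w \right)} = x + 6 w x$
$\frac{h{\left(-39 + 115 \right)}}{Z{\left(-43,c{\left(-7,10 \right)} \right)}} = \frac{167}{\left(-43\right) \left(1 + 6 \cdot 10 \left(-7 + 10\right)\right)} = \frac{167}{\left(-43\right) \left(1 + 6 \cdot 10 \cdot 3\right)} = \frac{167}{\left(-43\right) \left(1 + 6 \cdot 30\right)} = \frac{167}{\left(-43\right) \left(1 + 180\right)} = \frac{167}{\left(-43\right) 181} = \frac{167}{-7783} = 167 \left(- \frac{1}{7783}\right) = - \frac{167}{7783}$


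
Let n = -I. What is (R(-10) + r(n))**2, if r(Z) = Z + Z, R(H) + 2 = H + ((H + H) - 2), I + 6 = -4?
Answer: 196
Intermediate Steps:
I = -10 (I = -6 - 4 = -10)
n = 10 (n = -1*(-10) = 10)
R(H) = -4 + 3*H (R(H) = -2 + (H + ((H + H) - 2)) = -2 + (H + (2*H - 2)) = -2 + (H + (-2 + 2*H)) = -2 + (-2 + 3*H) = -4 + 3*H)
r(Z) = 2*Z
(R(-10) + r(n))**2 = ((-4 + 3*(-10)) + 2*10)**2 = ((-4 - 30) + 20)**2 = (-34 + 20)**2 = (-14)**2 = 196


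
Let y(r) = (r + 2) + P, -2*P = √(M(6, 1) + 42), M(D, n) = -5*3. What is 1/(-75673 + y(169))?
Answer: -302008/22802207989 + 6*√3/22802207989 ≈ -1.3244e-5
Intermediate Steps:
M(D, n) = -15
P = -3*√3/2 (P = -√(-15 + 42)/2 = -3*√3/2 ≈ -2.5981)
y(r) = 2 + r - 3*√3/2 (y(r) = (r + 2) - 3*√3/2 = (2 + r) - 3*√3/2 = 2 + r - 3*√3/2)
1/(-75673 + y(169)) = 1/(-75673 + (2 + 169 - 3*√3/2)) = 1/(-75673 + (171 - 3*√3/2)) = 1/(-75502 - 3*√3/2)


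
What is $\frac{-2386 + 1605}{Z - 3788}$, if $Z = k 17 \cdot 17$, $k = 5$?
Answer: $\frac{1}{3} \approx 0.33333$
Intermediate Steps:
$Z = 1445$ ($Z = 5 \cdot 17 \cdot 17 = 85 \cdot 17 = 1445$)
$\frac{-2386 + 1605}{Z - 3788} = \frac{-2386 + 1605}{1445 - 3788} = - \frac{781}{-2343} = \left(-781\right) \left(- \frac{1}{2343}\right) = \frac{1}{3}$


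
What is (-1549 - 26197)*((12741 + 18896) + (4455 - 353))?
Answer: -991614294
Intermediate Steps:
(-1549 - 26197)*((12741 + 18896) + (4455 - 353)) = -27746*(31637 + 4102) = -27746*35739 = -991614294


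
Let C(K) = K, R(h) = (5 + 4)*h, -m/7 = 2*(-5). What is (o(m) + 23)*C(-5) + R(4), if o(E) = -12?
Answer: -19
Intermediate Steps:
m = 70 (m = -14*(-5) = -7*(-10) = 70)
R(h) = 9*h
(o(m) + 23)*C(-5) + R(4) = (-12 + 23)*(-5) + 9*4 = 11*(-5) + 36 = -55 + 36 = -19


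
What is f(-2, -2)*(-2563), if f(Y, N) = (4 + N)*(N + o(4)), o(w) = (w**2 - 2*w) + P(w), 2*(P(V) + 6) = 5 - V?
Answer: -2563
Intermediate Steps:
P(V) = -7/2 - V/2 (P(V) = -6 + (5 - V)/2 = -6 + (5/2 - V/2) = -7/2 - V/2)
o(w) = -7/2 + w**2 - 5*w/2 (o(w) = (w**2 - 2*w) + (-7/2 - w/2) = -7/2 + w**2 - 5*w/2)
f(Y, N) = (4 + N)*(5/2 + N) (f(Y, N) = (4 + N)*(N + (-7/2 + 4**2 - 5/2*4)) = (4 + N)*(N + (-7/2 + 16 - 10)) = (4 + N)*(N + 5/2) = (4 + N)*(5/2 + N))
f(-2, -2)*(-2563) = (10 + (-2)**2 + (13/2)*(-2))*(-2563) = (10 + 4 - 13)*(-2563) = 1*(-2563) = -2563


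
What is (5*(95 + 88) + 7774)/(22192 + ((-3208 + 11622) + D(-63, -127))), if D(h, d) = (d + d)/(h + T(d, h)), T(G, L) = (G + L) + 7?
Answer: 1068747/3764665 ≈ 0.28389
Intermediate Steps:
T(G, L) = 7 + G + L
D(h, d) = 2*d/(7 + d + 2*h) (D(h, d) = (d + d)/(h + (7 + d + h)) = (2*d)/(7 + d + 2*h) = 2*d/(7 + d + 2*h))
(5*(95 + 88) + 7774)/(22192 + ((-3208 + 11622) + D(-63, -127))) = (5*(95 + 88) + 7774)/(22192 + ((-3208 + 11622) + 2*(-127)/(7 - 127 + 2*(-63)))) = (5*183 + 7774)/(22192 + (8414 + 2*(-127)/(7 - 127 - 126))) = (915 + 7774)/(22192 + (8414 + 2*(-127)/(-246))) = 8689/(22192 + (8414 + 2*(-127)*(-1/246))) = 8689/(22192 + (8414 + 127/123)) = 8689/(22192 + 1035049/123) = 8689/(3764665/123) = 8689*(123/3764665) = 1068747/3764665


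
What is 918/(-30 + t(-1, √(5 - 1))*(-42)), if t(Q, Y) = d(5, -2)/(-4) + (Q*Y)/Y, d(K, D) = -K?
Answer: -68/3 ≈ -22.667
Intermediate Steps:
t(Q, Y) = 5/4 + Q (t(Q, Y) = -1*5/(-4) + (Q*Y)/Y = -5*(-¼) + Q = 5/4 + Q)
918/(-30 + t(-1, √(5 - 1))*(-42)) = 918/(-30 + (5/4 - 1)*(-42)) = 918/(-30 + (¼)*(-42)) = 918/(-30 - 21/2) = 918/(-81/2) = 918*(-2/81) = -68/3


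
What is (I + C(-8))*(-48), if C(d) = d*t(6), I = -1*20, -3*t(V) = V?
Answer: 192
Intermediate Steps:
t(V) = -V/3
I = -20
C(d) = -2*d (C(d) = d*(-1/3*6) = d*(-2) = -2*d)
(I + C(-8))*(-48) = (-20 - 2*(-8))*(-48) = (-20 + 16)*(-48) = -4*(-48) = 192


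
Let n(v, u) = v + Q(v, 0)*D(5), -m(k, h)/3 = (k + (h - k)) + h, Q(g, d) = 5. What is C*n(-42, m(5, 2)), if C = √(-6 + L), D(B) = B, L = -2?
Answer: -34*I*√2 ≈ -48.083*I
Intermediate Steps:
m(k, h) = -6*h (m(k, h) = -3*((k + (h - k)) + h) = -3*(h + h) = -6*h)
n(v, u) = 25 + v (n(v, u) = v + 5*5 = v + 25 = 25 + v)
C = 2*I*√2 (C = √(-6 - 2) = √(-8) = 2*I*√2 ≈ 2.8284*I)
C*n(-42, m(5, 2)) = (2*I*√2)*(25 - 42) = (2*I*√2)*(-17) = -34*I*√2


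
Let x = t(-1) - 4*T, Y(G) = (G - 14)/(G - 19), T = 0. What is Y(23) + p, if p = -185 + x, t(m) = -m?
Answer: -727/4 ≈ -181.75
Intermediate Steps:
Y(G) = (-14 + G)/(-19 + G)
x = 1 (x = -1*(-1) - 4*0 = 1 + 0 = 1)
p = -184 (p = -185 + 1 = -184)
Y(23) + p = (-14 + 23)/(-19 + 23) - 184 = 9/4 - 184 = -727/4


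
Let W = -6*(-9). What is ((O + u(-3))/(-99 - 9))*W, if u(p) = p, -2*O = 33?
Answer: 39/4 ≈ 9.7500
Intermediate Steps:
O = -33/2 (O = -½*33 = -33/2 ≈ -16.500)
W = 54
((O + u(-3))/(-99 - 9))*W = ((-33/2 - 3)/(-99 - 9))*54 = -39/2/(-108)*54 = -39/2*(-1/108)*54 = (13/72)*54 = 39/4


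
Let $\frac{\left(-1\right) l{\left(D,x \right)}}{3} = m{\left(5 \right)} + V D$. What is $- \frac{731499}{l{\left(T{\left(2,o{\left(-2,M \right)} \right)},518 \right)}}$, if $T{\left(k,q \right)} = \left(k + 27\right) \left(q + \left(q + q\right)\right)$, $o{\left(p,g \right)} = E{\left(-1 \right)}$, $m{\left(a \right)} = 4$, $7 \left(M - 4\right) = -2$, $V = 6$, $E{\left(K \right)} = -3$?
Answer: $- \frac{243833}{1562} \approx -156.1$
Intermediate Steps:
$M = \frac{26}{7}$ ($M = 4 + \frac{1}{7} \left(-2\right) = 4 - \frac{2}{7} = \frac{26}{7} \approx 3.7143$)
$o{\left(p,g \right)} = -3$
$T{\left(k,q \right)} = 3 q \left(27 + k\right)$ ($T{\left(k,q \right)} = \left(27 + k\right) \left(q + 2 q\right) = \left(27 + k\right) 3 q = 3 q \left(27 + k\right)$)
$l{\left(D,x \right)} = -12 - 18 D$ ($l{\left(D,x \right)} = - 3 \left(4 + 6 D\right) = -12 - 18 D$)
$- \frac{731499}{l{\left(T{\left(2,o{\left(-2,M \right)} \right)},518 \right)}} = - \frac{731499}{-12 - 18 \cdot 3 \left(-3\right) \left(27 + 2\right)} = - \frac{731499}{-12 - 18 \cdot 3 \left(-3\right) 29} = - \frac{731499}{-12 - -4698} = - \frac{731499}{-12 + 4698} = - \frac{731499}{4686} = \left(-731499\right) \frac{1}{4686} = - \frac{243833}{1562}$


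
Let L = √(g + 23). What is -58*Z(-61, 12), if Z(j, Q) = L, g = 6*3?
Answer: -58*√41 ≈ -371.38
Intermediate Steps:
g = 18
L = √41 (L = √(18 + 23) = √41 ≈ 6.4031)
Z(j, Q) = √41
-58*Z(-61, 12) = -58*√41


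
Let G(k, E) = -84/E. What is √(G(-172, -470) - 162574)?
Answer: 452*I*√43945/235 ≈ 403.2*I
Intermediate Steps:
√(G(-172, -470) - 162574) = √(-84/(-470) - 162574) = √(-84*(-1/470) - 162574) = √(42/235 - 162574) = √(-38204848/235) = 452*I*√43945/235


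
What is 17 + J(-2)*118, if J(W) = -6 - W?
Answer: -455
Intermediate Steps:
17 + J(-2)*118 = 17 + (-6 - 1*(-2))*118 = 17 + (-6 + 2)*118 = 17 - 4*118 = 17 - 472 = -455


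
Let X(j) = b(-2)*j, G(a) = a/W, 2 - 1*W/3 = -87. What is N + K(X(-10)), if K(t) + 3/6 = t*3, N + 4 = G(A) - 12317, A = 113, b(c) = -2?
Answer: -6547415/534 ≈ -12261.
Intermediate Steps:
W = 267 (W = 6 - 3*(-87) = 6 + 261 = 267)
G(a) = a/267
X(j) = -2*j
N = -3289594/267 (N = -4 + ((1/267)*113 - 12317) = -4 + (113/267 - 12317) = -4 - 3288526/267 = -3289594/267 ≈ -12321.)
K(t) = -½ + 3*t (K(t) = -½ + t*3 = -½ + 3*t)
N + K(X(-10)) = -3289594/267 + (-½ + 3*(-2*(-10))) = -3289594/267 + (-½ + 3*20) = -3289594/267 + (-½ + 60) = -3289594/267 + 119/2 = -6547415/534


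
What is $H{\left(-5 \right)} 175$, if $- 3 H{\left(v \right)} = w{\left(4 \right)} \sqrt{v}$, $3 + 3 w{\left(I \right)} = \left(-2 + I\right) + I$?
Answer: $- \frac{175 i \sqrt{5}}{3} \approx - 130.44 i$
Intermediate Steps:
$w{\left(I \right)} = - \frac{5}{3} + \frac{2 I}{3}$ ($w{\left(I \right)} = -1 + \frac{\left(-2 + I\right) + I}{3} = -1 + \frac{-2 + 2 I}{3} = -1 + \left(- \frac{2}{3} + \frac{2 I}{3}\right) = - \frac{5}{3} + \frac{2 I}{3}$)
$H{\left(v \right)} = - \frac{\sqrt{v}}{3}$ ($H{\left(v \right)} = - \frac{\left(- \frac{5}{3} + \frac{2}{3} \cdot 4\right) \sqrt{v}}{3} = - \frac{\left(- \frac{5}{3} + \frac{8}{3}\right) \sqrt{v}}{3} = - \frac{1 \sqrt{v}}{3} = - \frac{\sqrt{v}}{3}$)
$H{\left(-5 \right)} 175 = - \frac{\sqrt{-5}}{3} \cdot 175 = - \frac{i \sqrt{5}}{3} \cdot 175 = - \frac{175 i \sqrt{5}}{3}$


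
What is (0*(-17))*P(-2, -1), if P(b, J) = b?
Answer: 0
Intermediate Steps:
(0*(-17))*P(-2, -1) = (0*(-17))*(-2) = 0*(-2) = 0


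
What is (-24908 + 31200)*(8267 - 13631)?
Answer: -33750288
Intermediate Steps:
(-24908 + 31200)*(8267 - 13631) = 6292*(-5364) = -33750288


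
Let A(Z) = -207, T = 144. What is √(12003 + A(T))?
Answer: 2*√2949 ≈ 108.61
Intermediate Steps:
√(12003 + A(T)) = √(12003 - 207) = √11796 = 2*√2949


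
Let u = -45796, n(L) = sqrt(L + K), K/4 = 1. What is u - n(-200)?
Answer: -45796 - 14*I ≈ -45796.0 - 14.0*I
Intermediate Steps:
K = 4 (K = 4*1 = 4)
n(L) = sqrt(4 + L) (n(L) = sqrt(L + 4) = sqrt(4 + L))
u - n(-200) = -45796 - sqrt(4 - 200) = -45796 - sqrt(-196) = -45796 - 14*I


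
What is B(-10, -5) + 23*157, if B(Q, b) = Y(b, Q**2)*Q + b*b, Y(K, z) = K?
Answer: 3686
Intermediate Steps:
B(Q, b) = b**2 + Q*b (B(Q, b) = b*Q + b*b = Q*b + b**2 = b**2 + Q*b)
B(-10, -5) + 23*157 = -5*(-10 - 5) + 23*157 = -5*(-15) + 3611 = 75 + 3611 = 3686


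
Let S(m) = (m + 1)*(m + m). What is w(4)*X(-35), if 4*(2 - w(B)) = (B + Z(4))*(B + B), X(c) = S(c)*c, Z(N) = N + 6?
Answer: 2165800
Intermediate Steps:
S(m) = 2*m*(1 + m) (S(m) = (1 + m)*(2*m) = 2*m*(1 + m))
Z(N) = 6 + N
X(c) = 2*c²*(1 + c) (X(c) = (2*c*(1 + c))*c = 2*c²*(1 + c))
w(B) = 2 - B*(10 + B)/2 (w(B) = 2 - (B + (6 + 4))*(B + B)/4 = 2 - (B + 10)*2*B/4 = 2 - (10 + B)*2*B/4 = 2 - B*(10 + B)/2)
w(4)*X(-35) = (2 - 5*4 - ½*4²)*(2*(-35)²*(1 - 35)) = (2 - 20 - ½*16)*(2*1225*(-34)) = (2 - 20 - 8)*(-83300) = -26*(-83300) = 2165800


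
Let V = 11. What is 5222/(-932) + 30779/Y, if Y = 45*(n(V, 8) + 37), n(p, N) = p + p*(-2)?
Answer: 2822036/136305 ≈ 20.704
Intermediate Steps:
n(p, N) = -p (n(p, N) = p - 2*p = -p)
Y = 1170 (Y = 45*(-1*11 + 37) = 45*(-11 + 37) = 45*26 = 1170)
5222/(-932) + 30779/Y = 5222/(-932) + 30779/1170 = 5222*(-1/932) + 30779*(1/1170) = -2611/466 + 30779/1170 = 2822036/136305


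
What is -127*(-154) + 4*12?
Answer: 19606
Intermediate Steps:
-127*(-154) + 4*12 = 19558 + 48 = 19606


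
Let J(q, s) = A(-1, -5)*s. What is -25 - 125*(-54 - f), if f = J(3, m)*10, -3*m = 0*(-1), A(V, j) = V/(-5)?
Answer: 6725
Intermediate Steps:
A(V, j) = -V/5 (A(V, j) = V*(-⅕) = -V/5)
m = 0 (m = -0*(-1) = -⅓*0 = 0)
J(q, s) = s/5 (J(q, s) = (-⅕*(-1))*s = s/5)
f = 0 (f = ((⅕)*0)*10 = 0*10 = 0)
-25 - 125*(-54 - f) = -25 - 125*(-54 - 1*0) = -25 - 125*(-54 + 0) = -25 - 125*(-54) = -25 + 6750 = 6725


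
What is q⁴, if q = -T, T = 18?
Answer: 104976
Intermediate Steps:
q = -18 (q = -1*18 = -18)
q⁴ = (-18)⁴ = 104976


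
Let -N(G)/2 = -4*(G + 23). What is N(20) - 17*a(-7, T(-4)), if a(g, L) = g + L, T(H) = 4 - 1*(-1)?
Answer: 378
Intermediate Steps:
T(H) = 5 (T(H) = 4 + 1 = 5)
N(G) = 184 + 8*G (N(G) = -(-8)*(G + 23) = -(-8)*(23 + G) = -2*(-92 - 4*G) = 184 + 8*G)
a(g, L) = L + g
N(20) - 17*a(-7, T(-4)) = (184 + 8*20) - 17*(5 - 7) = (184 + 160) - 17*(-2) = 344 + 34 = 378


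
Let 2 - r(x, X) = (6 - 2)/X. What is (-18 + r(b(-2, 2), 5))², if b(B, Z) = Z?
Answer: 7056/25 ≈ 282.24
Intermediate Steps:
r(x, X) = 2 - 4/X (r(x, X) = 2 - (6 - 2)/X = 2 - 4/X)
(-18 + r(b(-2, 2), 5))² = (-18 + (2 - 4/5))² = (-18 + (2 - 4*⅕))² = (-18 + (2 - ⅘))² = (-18 + 6/5)² = (-84/5)² = 7056/25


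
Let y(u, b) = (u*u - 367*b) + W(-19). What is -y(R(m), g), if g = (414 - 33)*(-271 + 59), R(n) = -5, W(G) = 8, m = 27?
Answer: -29643357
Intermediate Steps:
g = -80772 (g = 381*(-212) = -80772)
y(u, b) = 8 + u² - 367*b (y(u, b) = (u*u - 367*b) + 8 = (u² - 367*b) + 8 = 8 + u² - 367*b)
-y(R(m), g) = -(8 + (-5)² - 367*(-80772)) = -(8 + 25 + 29643324) = -1*29643357 = -29643357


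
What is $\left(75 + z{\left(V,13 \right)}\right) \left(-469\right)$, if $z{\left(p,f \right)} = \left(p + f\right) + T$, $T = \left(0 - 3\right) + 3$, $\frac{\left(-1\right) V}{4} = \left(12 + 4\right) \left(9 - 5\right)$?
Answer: $78792$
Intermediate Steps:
$V = -256$ ($V = - 4 \left(12 + 4\right) \left(9 - 5\right) = - 4 \cdot 16 \cdot 4 = \left(-4\right) 64 = -256$)
$T = 0$ ($T = -3 + 3 = 0$)
$z{\left(p,f \right)} = f + p$ ($z{\left(p,f \right)} = \left(p + f\right) + 0 = \left(f + p\right) + 0 = f + p$)
$\left(75 + z{\left(V,13 \right)}\right) \left(-469\right) = \left(75 + \left(13 - 256\right)\right) \left(-469\right) = \left(75 - 243\right) \left(-469\right) = \left(-168\right) \left(-469\right) = 78792$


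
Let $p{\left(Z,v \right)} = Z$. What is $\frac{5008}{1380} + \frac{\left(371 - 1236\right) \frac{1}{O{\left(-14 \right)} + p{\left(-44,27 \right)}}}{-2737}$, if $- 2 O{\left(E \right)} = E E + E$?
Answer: $\frac{1340027}{369495} \approx 3.6266$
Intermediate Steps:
$O{\left(E \right)} = - \frac{E}{2} - \frac{E^{2}}{2}$ ($O{\left(E \right)} = - \frac{E E + E}{2} = - \frac{E^{2} + E}{2} = - \frac{E + E^{2}}{2} = - \frac{E}{2} - \frac{E^{2}}{2}$)
$\frac{5008}{1380} + \frac{\left(371 - 1236\right) \frac{1}{O{\left(-14 \right)} + p{\left(-44,27 \right)}}}{-2737} = \frac{5008}{1380} + \frac{\left(371 - 1236\right) \frac{1}{\left(- \frac{1}{2}\right) \left(-14\right) \left(1 - 14\right) - 44}}{-2737} = 5008 \cdot \frac{1}{1380} + - \frac{865}{\left(- \frac{1}{2}\right) \left(-14\right) \left(-13\right) - 44} \left(- \frac{1}{2737}\right) = \frac{1252}{345} + - \frac{865}{-91 - 44} \left(- \frac{1}{2737}\right) = \frac{1252}{345} + - \frac{865}{-135} \left(- \frac{1}{2737}\right) = \frac{1252}{345} + \left(-865\right) \left(- \frac{1}{135}\right) \left(- \frac{1}{2737}\right) = \frac{1252}{345} + \frac{173}{27} \left(- \frac{1}{2737}\right) = \frac{1252}{345} - \frac{173}{73899} = \frac{1340027}{369495}$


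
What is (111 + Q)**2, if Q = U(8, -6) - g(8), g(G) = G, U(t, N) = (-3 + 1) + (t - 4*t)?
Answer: 5929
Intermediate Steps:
U(t, N) = -2 - 3*t
Q = -34 (Q = (-2 - 3*8) - 1*8 = (-2 - 24) - 8 = -26 - 8 = -34)
(111 + Q)**2 = (111 - 34)**2 = 77**2 = 5929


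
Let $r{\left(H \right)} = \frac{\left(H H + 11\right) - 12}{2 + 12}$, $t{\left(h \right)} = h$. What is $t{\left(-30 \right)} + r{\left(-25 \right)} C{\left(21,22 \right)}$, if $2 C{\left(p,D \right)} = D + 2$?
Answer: $\frac{3534}{7} \approx 504.86$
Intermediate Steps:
$C{\left(p,D \right)} = 1 + \frac{D}{2}$ ($C{\left(p,D \right)} = \frac{D + 2}{2} = \frac{2 + D}{2} = 1 + \frac{D}{2}$)
$r{\left(H \right)} = - \frac{1}{14} + \frac{H^{2}}{14}$ ($r{\left(H \right)} = \frac{\left(H^{2} + 11\right) - 12}{14} = \left(\left(11 + H^{2}\right) - 12\right) \frac{1}{14} = \left(-1 + H^{2}\right) \frac{1}{14} = - \frac{1}{14} + \frac{H^{2}}{14}$)
$t{\left(-30 \right)} + r{\left(-25 \right)} C{\left(21,22 \right)} = -30 + \left(- \frac{1}{14} + \frac{\left(-25\right)^{2}}{14}\right) \left(1 + \frac{1}{2} \cdot 22\right) = -30 + \left(- \frac{1}{14} + \frac{1}{14} \cdot 625\right) \left(1 + 11\right) = -30 + \left(- \frac{1}{14} + \frac{625}{14}\right) 12 = -30 + \frac{312}{7} \cdot 12 = -30 + \frac{3744}{7} = \frac{3534}{7}$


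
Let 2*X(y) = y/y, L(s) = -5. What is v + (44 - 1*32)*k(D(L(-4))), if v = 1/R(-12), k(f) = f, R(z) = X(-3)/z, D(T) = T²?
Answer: 276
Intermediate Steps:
X(y) = ½ (X(y) = (y/y)/2 = (½)*1 = ½)
R(z) = 1/(2*z)
v = -24 (v = 1/((½)/(-12)) = 1/((½)*(-1/12)) = 1/(-1/24) = -24)
v + (44 - 1*32)*k(D(L(-4))) = -24 + (44 - 1*32)*(-5)² = -24 + (44 - 32)*25 = -24 + 12*25 = -24 + 300 = 276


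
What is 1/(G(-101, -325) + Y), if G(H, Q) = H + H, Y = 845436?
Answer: 1/845234 ≈ 1.1831e-6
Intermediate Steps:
G(H, Q) = 2*H
1/(G(-101, -325) + Y) = 1/(2*(-101) + 845436) = 1/(-202 + 845436) = 1/845234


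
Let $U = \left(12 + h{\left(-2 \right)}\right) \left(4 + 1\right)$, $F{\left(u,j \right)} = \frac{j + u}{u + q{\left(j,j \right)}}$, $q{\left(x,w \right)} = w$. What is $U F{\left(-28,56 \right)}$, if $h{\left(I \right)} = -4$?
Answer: $40$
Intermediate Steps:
$F{\left(u,j \right)} = 1$ ($F{\left(u,j \right)} = \frac{j + u}{u + j} = \frac{j + u}{j + u} = 1$)
$U = 40$ ($U = \left(12 - 4\right) \left(4 + 1\right) = 8 \cdot 5 = 40$)
$U F{\left(-28,56 \right)} = 40 \cdot 1 = 40$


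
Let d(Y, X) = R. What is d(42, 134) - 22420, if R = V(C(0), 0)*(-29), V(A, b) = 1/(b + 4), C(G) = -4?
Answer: -89709/4 ≈ -22427.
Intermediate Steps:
V(A, b) = 1/(4 + b)
R = -29/4 (R = -29/(4 + 0) = -29/4 ≈ -7.2500)
d(Y, X) = -29/4
d(42, 134) - 22420 = -29/4 - 22420 = -89709/4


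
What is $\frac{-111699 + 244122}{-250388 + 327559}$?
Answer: $\frac{132423}{77171} \approx 1.716$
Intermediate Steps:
$\frac{-111699 + 244122}{-250388 + 327559} = \frac{132423}{77171}$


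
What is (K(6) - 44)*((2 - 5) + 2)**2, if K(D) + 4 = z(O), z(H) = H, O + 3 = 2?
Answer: -49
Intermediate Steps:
O = -1 (O = -3 + 2 = -1)
K(D) = -5 (K(D) = -4 - 1 = -5)
(K(6) - 44)*((2 - 5) + 2)**2 = (-5 - 44)*((2 - 5) + 2)**2 = -49*(-3 + 2)**2 = -49*(-1)**2 = -49*1 = -49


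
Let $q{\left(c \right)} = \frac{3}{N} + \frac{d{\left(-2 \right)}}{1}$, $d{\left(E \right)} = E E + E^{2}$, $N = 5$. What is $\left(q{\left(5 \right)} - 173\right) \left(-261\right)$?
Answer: $\frac{214542}{5} \approx 42908.0$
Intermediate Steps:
$d{\left(E \right)} = 2 E^{2}$ ($d{\left(E \right)} = E^{2} + E^{2} = 2 E^{2}$)
$q{\left(c \right)} = \frac{43}{5}$ ($q{\left(c \right)} = \frac{3}{5} + \frac{2 \left(-2\right)^{2}}{1} = 3 \cdot \frac{1}{5} + 2 \cdot 4 \cdot 1 = \frac{3}{5} + 8 \cdot 1 = \frac{3}{5} + 8 = \frac{43}{5}$)
$\left(q{\left(5 \right)} - 173\right) \left(-261\right) = \left(\frac{43}{5} - 173\right) \left(-261\right) = \left(- \frac{822}{5}\right) \left(-261\right) = \frac{214542}{5}$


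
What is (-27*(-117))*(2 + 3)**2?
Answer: 78975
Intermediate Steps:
(-27*(-117))*(2 + 3)**2 = 3159*5**2 = 3159*25 = 78975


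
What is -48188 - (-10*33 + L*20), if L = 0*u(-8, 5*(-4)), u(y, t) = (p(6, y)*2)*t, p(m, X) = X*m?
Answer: -47858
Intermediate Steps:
u(y, t) = 12*t*y (u(y, t) = ((y*6)*2)*t = ((6*y)*2)*t = (12*y)*t = 12*t*y)
L = 0 (L = 0*(12*(5*(-4))*(-8)) = 0*(12*(-20)*(-8)) = 0*1920 = 0)
-48188 - (-10*33 + L*20) = -48188 - (-10*33 + 0*20) = -48188 - (-330 + 0) = -48188 - 1*(-330) = -48188 + 330 = -47858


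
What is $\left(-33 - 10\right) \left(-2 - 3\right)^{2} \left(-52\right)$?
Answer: $55900$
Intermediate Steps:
$\left(-33 - 10\right) \left(-2 - 3\right)^{2} \left(-52\right) = \left(-33 - 10\right) \left(-5\right)^{2} \left(-52\right) = \left(-43\right) 25 \left(-52\right) = \left(-1075\right) \left(-52\right) = 55900$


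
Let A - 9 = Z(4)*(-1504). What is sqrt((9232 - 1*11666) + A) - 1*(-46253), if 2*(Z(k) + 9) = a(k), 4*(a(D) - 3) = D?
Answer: 46253 + sqrt(8103) ≈ 46343.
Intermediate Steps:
a(D) = 3 + D/4
Z(k) = -15/2 + k/8 (Z(k) = -9 + (3 + k/4)/2 = -9 + (3/2 + k/8) = -15/2 + k/8)
A = 10537 (A = 9 + (-15/2 + (1/8)*4)*(-1504) = 9 + (-15/2 + 1/2)*(-1504) = 9 - 7*(-1504) = 9 + 10528 = 10537)
sqrt((9232 - 1*11666) + A) - 1*(-46253) = sqrt((9232 - 1*11666) + 10537) - 1*(-46253) = sqrt((9232 - 11666) + 10537) + 46253 = sqrt(-2434 + 10537) + 46253 = sqrt(8103) + 46253 = 46253 + sqrt(8103)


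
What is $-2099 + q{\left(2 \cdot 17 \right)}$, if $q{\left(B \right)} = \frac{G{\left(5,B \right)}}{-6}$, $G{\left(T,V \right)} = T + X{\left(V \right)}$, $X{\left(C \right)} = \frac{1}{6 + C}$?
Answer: $- \frac{167987}{80} \approx -2099.8$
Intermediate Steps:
$G{\left(T,V \right)} = T + \frac{1}{6 + V}$
$q{\left(B \right)} = - \frac{31 + 5 B}{6 \left(6 + B\right)}$ ($q{\left(B \right)} = \frac{\frac{1}{6 + B} \left(1 + 5 \left(6 + B\right)\right)}{-6} = \frac{1 + \left(30 + 5 B\right)}{6 + B} \left(- \frac{1}{6}\right) = \frac{31 + 5 B}{6 + B} \left(- \frac{1}{6}\right) = - \frac{31 + 5 B}{6 \left(6 + B\right)}$)
$-2099 + q{\left(2 \cdot 17 \right)} = -2099 + \frac{-31 - 5 \cdot 2 \cdot 17}{6 \left(6 + 2 \cdot 17\right)} = -2099 + \frac{-31 - 170}{6 \left(6 + 34\right)} = -2099 + \frac{-31 - 170}{6 \cdot 40} = -2099 + \frac{1}{6} \cdot \frac{1}{40} \left(-201\right) = -2099 - \frac{67}{80} = - \frac{167987}{80}$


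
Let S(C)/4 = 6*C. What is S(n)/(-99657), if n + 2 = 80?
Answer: -208/11073 ≈ -0.018784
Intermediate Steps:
n = 78 (n = -2 + 80 = 78)
S(C) = 24*C (S(C) = 4*(6*C) = 24*C)
S(n)/(-99657) = (24*78)/(-99657) = 1872*(-1/99657) = -208/11073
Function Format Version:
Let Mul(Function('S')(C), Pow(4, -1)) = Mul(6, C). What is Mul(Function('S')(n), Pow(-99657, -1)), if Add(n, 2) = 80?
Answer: Rational(-208, 11073) ≈ -0.018784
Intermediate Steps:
n = 78 (n = Add(-2, 80) = 78)
Function('S')(C) = Mul(24, C) (Function('S')(C) = Mul(4, Mul(6, C)) = Mul(24, C))
Mul(Function('S')(n), Pow(-99657, -1)) = Mul(Mul(24, 78), Pow(-99657, -1)) = Mul(1872, Rational(-1, 99657)) = Rational(-208, 11073)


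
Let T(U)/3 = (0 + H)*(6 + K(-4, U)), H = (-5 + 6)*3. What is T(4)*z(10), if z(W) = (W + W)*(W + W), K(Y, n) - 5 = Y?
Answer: 25200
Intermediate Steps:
K(Y, n) = 5 + Y
H = 3 (H = 1*3 = 3)
z(W) = 4*W² (z(W) = (2*W)*(2*W) = 4*W²)
T(U) = 63 (T(U) = 3*((0 + 3)*(6 + (5 - 4))) = 3*(3*(6 + 1)) = 3*(3*7) = 3*21 = 63)
T(4)*z(10) = 63*(4*10²) = 63*(4*100) = 63*400 = 25200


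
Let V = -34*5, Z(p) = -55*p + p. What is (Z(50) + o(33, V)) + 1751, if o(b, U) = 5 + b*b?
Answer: 145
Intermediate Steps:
Z(p) = -54*p
V = -170
o(b, U) = 5 + b**2
(Z(50) + o(33, V)) + 1751 = (-54*50 + (5 + 33**2)) + 1751 = (-2700 + (5 + 1089)) + 1751 = (-2700 + 1094) + 1751 = -1606 + 1751 = 145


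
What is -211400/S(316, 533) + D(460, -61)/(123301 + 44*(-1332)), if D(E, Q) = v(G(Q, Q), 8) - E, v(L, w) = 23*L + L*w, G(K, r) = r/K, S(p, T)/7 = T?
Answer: -1953957257/34481369 ≈ -56.667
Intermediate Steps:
S(p, T) = 7*T
D(E, Q) = 31 - E (D(E, Q) = (Q/Q)*(23 + 8) - E = 1*31 - E = 31 - E)
-211400/S(316, 533) + D(460, -61)/(123301 + 44*(-1332)) = -211400/(7*533) + (31 - 1*460)/(123301 + 44*(-1332)) = -211400/3731 + (31 - 460)/(123301 - 58608) = -211400*1/3731 - 429/64693 = -30200/533 - 429*1/64693 = -30200/533 - 429/64693 = -1953957257/34481369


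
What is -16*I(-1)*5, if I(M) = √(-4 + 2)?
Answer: -80*I*√2 ≈ -113.14*I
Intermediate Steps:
I(M) = I*√2 (I(M) = √(-2) = I*√2)
-16*I(-1)*5 = -16*I*√2*5 = -80*I*√2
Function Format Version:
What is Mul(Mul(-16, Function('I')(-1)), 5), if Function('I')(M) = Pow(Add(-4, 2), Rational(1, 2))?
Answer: Mul(-80, I, Pow(2, Rational(1, 2))) ≈ Mul(-113.14, I)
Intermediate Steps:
Function('I')(M) = Mul(I, Pow(2, Rational(1, 2))) (Function('I')(M) = Pow(-2, Rational(1, 2)) = Mul(I, Pow(2, Rational(1, 2))))
Mul(Mul(-16, Function('I')(-1)), 5) = Mul(Mul(-16, Mul(I, Pow(2, Rational(1, 2)))), 5) = Mul(Mul(-16, I, Pow(2, Rational(1, 2))), 5) = Mul(-80, I, Pow(2, Rational(1, 2)))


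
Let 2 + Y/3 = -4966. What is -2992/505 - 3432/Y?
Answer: -1785817/313605 ≈ -5.6945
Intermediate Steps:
Y = -14904 (Y = -6 + 3*(-4966) = -6 - 14898 = -14904)
-2992/505 - 3432/Y = -2992/505 - 3432/(-14904) = -2992*1/505 - 3432*(-1/14904) = -2992/505 + 143/621 = -1785817/313605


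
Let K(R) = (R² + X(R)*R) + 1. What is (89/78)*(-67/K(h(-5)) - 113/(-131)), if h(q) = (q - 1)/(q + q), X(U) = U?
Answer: -3182729/73229 ≈ -43.463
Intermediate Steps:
h(q) = (-1 + q)/(2*q) (h(q) = (-1 + q)/((2*q)) = (-1 + q)*(1/(2*q)) = (-1 + q)/(2*q))
K(R) = 1 + 2*R² (K(R) = (R² + R*R) + 1 = (R² + R²) + 1 = 2*R² + 1 = 1 + 2*R²)
(89/78)*(-67/K(h(-5)) - 113/(-131)) = (89/78)*(-67/(1 + 2*((½)*(-1 - 5)/(-5))²) - 113/(-131)) = (89*(1/78))*(-67/(1 + 2*((½)*(-⅕)*(-6))²) - 113*(-1/131)) = 89*(-67/(1 + 2*(⅗)²) + 113/131)/78 = 89*(-67/(1 + 2*(9/25)) + 113/131)/78 = 89*(-67/(1 + 18/25) + 113/131)/78 = 89*(-67/43/25 + 113/131)/78 = 89*(-67*25/43 + 113/131)/78 = 89*(-1675/43 + 113/131)/78 = (89/78)*(-214566/5633) = -3182729/73229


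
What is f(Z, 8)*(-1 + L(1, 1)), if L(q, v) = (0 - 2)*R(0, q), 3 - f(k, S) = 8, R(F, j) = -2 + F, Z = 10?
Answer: -15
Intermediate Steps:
f(k, S) = -5 (f(k, S) = 3 - 1*8 = 3 - 8 = -5)
L(q, v) = 4 (L(q, v) = (0 - 2)*(-2 + 0) = -2*(-2) = 4)
f(Z, 8)*(-1 + L(1, 1)) = -5*(-1 + 4) = -5*3 = -15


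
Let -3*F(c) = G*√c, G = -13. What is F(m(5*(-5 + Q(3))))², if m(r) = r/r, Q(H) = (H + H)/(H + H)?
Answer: 169/9 ≈ 18.778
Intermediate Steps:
Q(H) = 1 (Q(H) = (2*H)/((2*H)) = (2*H)*(1/(2*H)) = 1)
m(r) = 1
F(c) = 13*√c/3 (F(c) = -(-13)*√c/3 = 13*√c/3)
F(m(5*(-5 + Q(3))))² = (13*√1/3)² = ((13/3)*1)² = (13/3)² = 169/9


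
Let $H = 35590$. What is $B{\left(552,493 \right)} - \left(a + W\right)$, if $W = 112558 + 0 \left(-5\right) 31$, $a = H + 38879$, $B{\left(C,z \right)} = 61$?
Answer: $-186966$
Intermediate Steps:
$a = 74469$ ($a = 35590 + 38879 = 74469$)
$W = 112558$ ($W = 112558 + 0 \cdot 31 = 112558 + 0 = 112558$)
$B{\left(552,493 \right)} - \left(a + W\right) = 61 - \left(74469 + 112558\right) = 61 - 187027 = -186966$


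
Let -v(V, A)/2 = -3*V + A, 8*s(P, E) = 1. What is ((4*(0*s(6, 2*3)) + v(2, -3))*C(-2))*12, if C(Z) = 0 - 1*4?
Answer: -864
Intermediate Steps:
s(P, E) = 1/8 (s(P, E) = (1/8)*1 = 1/8)
v(V, A) = -2*A + 6*V (v(V, A) = -2*(-3*V + A) = -2*(A - 3*V) = -2*A + 6*V)
C(Z) = -4 (C(Z) = 0 - 4 = -4)
((4*(0*s(6, 2*3)) + v(2, -3))*C(-2))*12 = ((4*(0*(1/8)) + (-2*(-3) + 6*2))*(-4))*12 = ((4*0 + (6 + 12))*(-4))*12 = ((0 + 18)*(-4))*12 = (18*(-4))*12 = -72*12 = -864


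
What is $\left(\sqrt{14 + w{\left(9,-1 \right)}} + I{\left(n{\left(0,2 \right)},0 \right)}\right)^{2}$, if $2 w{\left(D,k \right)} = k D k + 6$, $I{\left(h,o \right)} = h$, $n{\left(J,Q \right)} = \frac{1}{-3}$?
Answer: $\frac{389}{18} - \frac{\sqrt{86}}{3} \approx 18.52$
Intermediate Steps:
$n{\left(J,Q \right)} = - \frac{1}{3}$
$w{\left(D,k \right)} = 3 + \frac{D k^{2}}{2}$ ($w{\left(D,k \right)} = \frac{k D k + 6}{2} = \frac{D k k + 6}{2} = \frac{D k^{2} + 6}{2} = \frac{6 + D k^{2}}{2} = 3 + \frac{D k^{2}}{2}$)
$\left(\sqrt{14 + w{\left(9,-1 \right)}} + I{\left(n{\left(0,2 \right)},0 \right)}\right)^{2} = \left(\sqrt{14 + \left(3 + \frac{1}{2} \cdot 9 \left(-1\right)^{2}\right)} - \frac{1}{3}\right)^{2} = \left(\sqrt{14 + \left(3 + \frac{1}{2} \cdot 9 \cdot 1\right)} - \frac{1}{3}\right)^{2} = \left(\sqrt{14 + \left(3 + \frac{9}{2}\right)} - \frac{1}{3}\right)^{2} = \left(\sqrt{14 + \frac{15}{2}} - \frac{1}{3}\right)^{2} = \left(\sqrt{\frac{43}{2}} - \frac{1}{3}\right)^{2} = \left(\frac{\sqrt{86}}{2} - \frac{1}{3}\right)^{2} = \left(- \frac{1}{3} + \frac{\sqrt{86}}{2}\right)^{2}$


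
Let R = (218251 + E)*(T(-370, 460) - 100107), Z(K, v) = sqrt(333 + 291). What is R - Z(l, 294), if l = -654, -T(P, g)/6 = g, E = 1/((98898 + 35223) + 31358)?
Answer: -3715140172378410/165479 - 4*sqrt(39) ≈ -2.2451e+10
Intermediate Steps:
E = 1/165479 (E = 1/(134121 + 31358) = 1/165479 ≈ 6.0431e-6)
T(P, g) = -6*g
Z(K, v) = 4*sqrt(39) (Z(K, v) = sqrt(624) = 4*sqrt(39))
R = -3715140172378410/165479 (R = (218251 + 1/165479)*(-6*460 - 100107) = 36115957230*(-2760 - 100107)/165479 = (36115957230/165479)*(-102867) = -3715140172378410/165479 ≈ -2.2451e+10)
R - Z(l, 294) = -3715140172378410/165479 - 4*sqrt(39)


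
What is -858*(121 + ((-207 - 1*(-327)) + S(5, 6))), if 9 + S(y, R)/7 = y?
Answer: -182754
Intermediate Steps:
S(y, R) = -63 + 7*y
-858*(121 + ((-207 - 1*(-327)) + S(5, 6))) = -858*(121 + ((-207 - 1*(-327)) + (-63 + 7*5))) = -858*(121 + ((-207 + 327) + (-63 + 35))) = -858*(121 + (120 - 28)) = -858*(121 + 92) = -858*213 = -182754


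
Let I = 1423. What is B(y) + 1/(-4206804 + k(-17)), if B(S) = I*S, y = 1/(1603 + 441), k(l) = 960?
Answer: 374057123/537296571 ≈ 0.69618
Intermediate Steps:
y = 1/2044 ≈ 0.00048924
B(S) = 1423*S
B(y) + 1/(-4206804 + k(-17)) = 1423*(1/2044) + 1/(-4206804 + 960) = 1423/2044 + 1/(-4205844) = 1423/2044 - 1/4205844 = 374057123/537296571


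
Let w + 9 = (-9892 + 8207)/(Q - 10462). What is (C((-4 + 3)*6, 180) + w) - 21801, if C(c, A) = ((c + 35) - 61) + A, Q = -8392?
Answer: -408413663/18854 ≈ -21662.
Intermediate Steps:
C(c, A) = -26 + A + c (C(c, A) = ((35 + c) - 61) + A = (-26 + c) + A = -26 + A + c)
w = -168001/18854 (w = -9 + (-9892 + 8207)/(-8392 - 10462) = -9 - 1685/(-18854) = -9 - 1685*(-1/18854) = -9 + 1685/18854 = -168001/18854 ≈ -8.9106)
(C((-4 + 3)*6, 180) + w) - 21801 = ((-26 + 180 + (-4 + 3)*6) - 168001/18854) - 21801 = ((-26 + 180 - 1*6) - 168001/18854) - 21801 = ((-26 + 180 - 6) - 168001/18854) - 21801 = (148 - 168001/18854) - 21801 = 2622391/18854 - 21801 = -408413663/18854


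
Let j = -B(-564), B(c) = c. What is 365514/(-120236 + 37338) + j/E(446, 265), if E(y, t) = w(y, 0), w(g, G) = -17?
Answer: -26484105/704633 ≈ -37.586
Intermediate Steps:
E(y, t) = -17
j = 564 (j = -1*(-564) = 564)
365514/(-120236 + 37338) + j/E(446, 265) = 365514/(-120236 + 37338) + 564/(-17) = 365514/(-82898) + 564*(-1/17) = 365514*(-1/82898) - 564/17 = -182757/41449 - 564/17 = -26484105/704633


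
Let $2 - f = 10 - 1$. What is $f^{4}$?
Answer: $2401$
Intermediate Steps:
$f = -7$ ($f = 2 - \left(10 - 1\right) = 2 - 9 = -7$)
$f^{4} = \left(-7\right)^{4} = 2401$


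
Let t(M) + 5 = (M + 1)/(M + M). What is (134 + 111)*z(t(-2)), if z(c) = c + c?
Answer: -4655/2 ≈ -2327.5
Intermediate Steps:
t(M) = -5 + (1 + M)/(2*M) (t(M) = -5 + (M + 1)/(M + M) = -5 + (1 + M)/((2*M)) = -5 + (1 + M)*(1/(2*M)) = -5 + (1 + M)/(2*M))
z(c) = 2*c
(134 + 111)*z(t(-2)) = (134 + 111)*(2*((½)*(1 - 9*(-2))/(-2))) = 245*(2*((½)*(-½)*(1 + 18))) = 245*(2*((½)*(-½)*19)) = 245*(2*(-19/4)) = 245*(-19/2) = -4655/2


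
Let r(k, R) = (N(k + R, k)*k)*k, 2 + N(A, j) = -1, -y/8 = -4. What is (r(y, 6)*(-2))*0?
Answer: 0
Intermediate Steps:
y = 32 (y = -8*(-4) = 32)
N(A, j) = -3 (N(A, j) = -2 - 1 = -3)
r(k, R) = -3*k**2 (r(k, R) = (-3*k)*k = -3*k**2)
(r(y, 6)*(-2))*0 = (-3*32**2*(-2))*0 = (-3*1024*(-2))*0 = -3072*(-2)*0 = 6144*0 = 0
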